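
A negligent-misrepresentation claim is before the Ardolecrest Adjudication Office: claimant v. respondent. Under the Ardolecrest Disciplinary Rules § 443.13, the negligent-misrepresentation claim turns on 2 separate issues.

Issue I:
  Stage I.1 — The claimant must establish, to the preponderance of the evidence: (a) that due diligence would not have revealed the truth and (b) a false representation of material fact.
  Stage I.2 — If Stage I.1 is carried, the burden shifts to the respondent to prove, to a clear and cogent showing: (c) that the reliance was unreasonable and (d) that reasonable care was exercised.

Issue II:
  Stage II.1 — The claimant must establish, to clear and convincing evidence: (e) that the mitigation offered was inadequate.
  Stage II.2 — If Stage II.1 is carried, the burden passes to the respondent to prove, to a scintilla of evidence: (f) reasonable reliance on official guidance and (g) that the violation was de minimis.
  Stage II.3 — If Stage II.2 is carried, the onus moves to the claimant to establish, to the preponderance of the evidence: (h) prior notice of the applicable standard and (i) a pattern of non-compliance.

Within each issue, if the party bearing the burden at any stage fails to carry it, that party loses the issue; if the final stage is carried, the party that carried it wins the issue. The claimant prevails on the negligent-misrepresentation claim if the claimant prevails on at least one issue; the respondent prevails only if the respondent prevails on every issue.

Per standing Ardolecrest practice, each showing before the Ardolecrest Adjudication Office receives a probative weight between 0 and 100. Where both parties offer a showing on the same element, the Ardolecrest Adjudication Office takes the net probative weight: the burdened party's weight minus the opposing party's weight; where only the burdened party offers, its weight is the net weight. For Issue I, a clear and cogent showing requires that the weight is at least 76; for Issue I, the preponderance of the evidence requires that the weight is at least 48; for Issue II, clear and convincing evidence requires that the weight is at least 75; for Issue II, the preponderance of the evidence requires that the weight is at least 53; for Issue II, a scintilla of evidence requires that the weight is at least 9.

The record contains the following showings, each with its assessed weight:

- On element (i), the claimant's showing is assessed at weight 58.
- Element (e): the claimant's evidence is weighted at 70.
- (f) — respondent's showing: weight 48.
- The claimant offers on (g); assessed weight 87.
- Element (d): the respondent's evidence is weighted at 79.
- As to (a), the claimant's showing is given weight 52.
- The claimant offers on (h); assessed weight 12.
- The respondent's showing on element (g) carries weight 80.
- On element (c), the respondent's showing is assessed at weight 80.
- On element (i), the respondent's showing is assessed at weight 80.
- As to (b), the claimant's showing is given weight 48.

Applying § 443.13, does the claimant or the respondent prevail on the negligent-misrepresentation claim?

respondent

— Issue I —
Stage I.1 (claimant, the preponderance of the evidence, weight is at least 48): (a) 52 ≥ 48 — meets; (b) 48 ≥ 48 — meets.
  Stage I.1 is satisfied; the onus moves to the respondent.
Stage I.2 (respondent, a clear and cogent showing, weight is at least 76): (c) 80 ≥ 76 — meets; (d) 79 ≥ 76 — meets.
  Stage I.2 carried; the final stage is satisfied.
Every stage carried; the respondent prevails on this issue.
— Issue II —
Stage II.1 (claimant, clear and convincing evidence, weight is at least 75): (e) 70 < 75 — fails.
  Not every element is met, so the claimant fails to carry Stage II.1.
The respondent prevails on this issue.
Per-issue: Issue I → respondent; Issue II → respondent. The claimant must prevail on at least one issue; overall, the respondent prevails.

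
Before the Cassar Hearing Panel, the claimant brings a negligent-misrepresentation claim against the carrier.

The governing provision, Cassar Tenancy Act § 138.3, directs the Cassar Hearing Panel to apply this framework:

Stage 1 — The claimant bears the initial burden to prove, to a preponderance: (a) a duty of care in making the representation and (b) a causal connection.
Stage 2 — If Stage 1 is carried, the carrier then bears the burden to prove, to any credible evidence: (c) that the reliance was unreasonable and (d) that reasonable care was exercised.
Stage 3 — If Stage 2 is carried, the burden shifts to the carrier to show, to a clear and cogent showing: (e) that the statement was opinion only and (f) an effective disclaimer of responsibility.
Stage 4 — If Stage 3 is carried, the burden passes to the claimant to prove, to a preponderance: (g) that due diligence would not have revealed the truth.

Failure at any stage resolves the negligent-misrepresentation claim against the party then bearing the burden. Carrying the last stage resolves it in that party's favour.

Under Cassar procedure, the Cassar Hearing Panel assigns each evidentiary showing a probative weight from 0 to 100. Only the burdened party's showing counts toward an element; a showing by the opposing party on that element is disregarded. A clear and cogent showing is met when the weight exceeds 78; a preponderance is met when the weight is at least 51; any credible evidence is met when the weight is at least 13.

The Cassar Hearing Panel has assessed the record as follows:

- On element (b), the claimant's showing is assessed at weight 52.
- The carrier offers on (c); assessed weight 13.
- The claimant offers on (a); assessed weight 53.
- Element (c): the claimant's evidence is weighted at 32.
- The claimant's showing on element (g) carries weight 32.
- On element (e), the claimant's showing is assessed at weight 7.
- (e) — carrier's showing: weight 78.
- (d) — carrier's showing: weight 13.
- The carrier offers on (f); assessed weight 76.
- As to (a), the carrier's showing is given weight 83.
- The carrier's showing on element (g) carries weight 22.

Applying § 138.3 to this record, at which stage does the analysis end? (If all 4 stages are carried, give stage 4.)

stage 3

Stage 1 (claimant, a preponderance, weight is at least 51): (a) 53 (carrier's 83 disregarded) ≥ 51 — meets; (b) 52 ≥ 51 — meets.
  Stage 1 carried; the burden shifts to the carrier.
Stage 2 (carrier, any credible evidence, weight is at least 13): (c) 13 (claimant's 32 disregarded) ≥ 13 — meets; (d) 13 ≥ 13 — meets.
  Stage 2 carried; the burden remains with the carrier.
Stage 3 (carrier, a clear and cogent showing, weight exceeds 78): (e) 78 (claimant's 7 disregarded) ≤ 78 — fails; (f) 76 ≤ 78 — fails.
  Stage 3 not carried; the carrier fails its burden.
The claimant prevails.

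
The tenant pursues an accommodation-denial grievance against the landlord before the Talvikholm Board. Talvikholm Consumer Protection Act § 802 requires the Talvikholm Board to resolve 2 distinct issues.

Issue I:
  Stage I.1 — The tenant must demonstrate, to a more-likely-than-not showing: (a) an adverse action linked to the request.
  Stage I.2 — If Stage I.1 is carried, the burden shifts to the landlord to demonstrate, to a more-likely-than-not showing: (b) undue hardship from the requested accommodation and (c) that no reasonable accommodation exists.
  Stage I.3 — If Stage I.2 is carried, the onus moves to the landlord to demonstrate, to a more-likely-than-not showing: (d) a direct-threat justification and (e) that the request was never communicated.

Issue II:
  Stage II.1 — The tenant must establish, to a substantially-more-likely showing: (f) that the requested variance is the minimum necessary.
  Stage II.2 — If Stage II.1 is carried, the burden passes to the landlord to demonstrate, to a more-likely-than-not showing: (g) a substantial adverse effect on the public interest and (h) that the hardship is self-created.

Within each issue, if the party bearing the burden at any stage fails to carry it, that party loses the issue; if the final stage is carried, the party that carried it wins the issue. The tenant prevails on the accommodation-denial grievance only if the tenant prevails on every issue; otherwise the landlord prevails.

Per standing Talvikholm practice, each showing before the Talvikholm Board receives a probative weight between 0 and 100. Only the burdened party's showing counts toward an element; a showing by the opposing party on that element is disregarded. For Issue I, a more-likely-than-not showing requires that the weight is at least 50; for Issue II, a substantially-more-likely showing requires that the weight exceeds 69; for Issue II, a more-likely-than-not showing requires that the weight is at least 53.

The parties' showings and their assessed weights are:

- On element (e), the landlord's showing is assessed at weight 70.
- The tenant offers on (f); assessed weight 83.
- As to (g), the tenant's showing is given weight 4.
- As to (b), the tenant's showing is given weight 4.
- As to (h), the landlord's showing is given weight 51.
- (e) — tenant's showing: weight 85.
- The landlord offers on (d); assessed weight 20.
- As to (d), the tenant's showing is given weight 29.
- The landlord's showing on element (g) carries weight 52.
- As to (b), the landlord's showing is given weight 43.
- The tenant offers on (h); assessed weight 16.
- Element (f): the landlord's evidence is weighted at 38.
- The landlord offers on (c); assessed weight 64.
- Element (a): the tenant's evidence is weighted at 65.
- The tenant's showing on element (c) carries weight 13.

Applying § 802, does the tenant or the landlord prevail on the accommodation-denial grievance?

tenant

— Issue I —
Stage I.1 — burden on tenant; standard: a more-likely-than-not showing (weight is at least 50).
    (a): 65 ≥ 50 [met]
  All elements met. The burden passes to the landlord.
Stage I.2 — burden on landlord; standard: a more-likely-than-not showing (weight is at least 50).
    (b): 43 (tenant's 4 disregarded) < 50 [not met]
    (c): 64 (tenant's 13 disregarded) ≥ 50 [met]
  Stage I.2 not carried; the landlord fails its burden.
So the tenant prevails on this issue.
— Issue II —
At Stage II.1 the tenant must meet a substantially-more-likely showing (weight exceeds 69): on (f) the weight is 83 (the landlord's 38 is given no effect), which does exceed 69, so (f) meets the standard.
  The tenant carries Stage II.1; the landlord now bears the burden.
At Stage II.2 the landlord must meet a more-likely-than-not showing (weight is at least 53): on (g) the weight is 52 (the tenant's 4 is given no effect), which does not reach 53, so (g) does not meet the standard; on (h) the weight is 51 (the tenant's 16 is given no effect), < 53, so (h) does not meet the standard.
  The landlord does not carry Stage II.2.
So the tenant prevails on this issue.
Per-issue: Issue I → tenant; Issue II → tenant. The tenant must prevail on every issue; overall, the tenant prevails.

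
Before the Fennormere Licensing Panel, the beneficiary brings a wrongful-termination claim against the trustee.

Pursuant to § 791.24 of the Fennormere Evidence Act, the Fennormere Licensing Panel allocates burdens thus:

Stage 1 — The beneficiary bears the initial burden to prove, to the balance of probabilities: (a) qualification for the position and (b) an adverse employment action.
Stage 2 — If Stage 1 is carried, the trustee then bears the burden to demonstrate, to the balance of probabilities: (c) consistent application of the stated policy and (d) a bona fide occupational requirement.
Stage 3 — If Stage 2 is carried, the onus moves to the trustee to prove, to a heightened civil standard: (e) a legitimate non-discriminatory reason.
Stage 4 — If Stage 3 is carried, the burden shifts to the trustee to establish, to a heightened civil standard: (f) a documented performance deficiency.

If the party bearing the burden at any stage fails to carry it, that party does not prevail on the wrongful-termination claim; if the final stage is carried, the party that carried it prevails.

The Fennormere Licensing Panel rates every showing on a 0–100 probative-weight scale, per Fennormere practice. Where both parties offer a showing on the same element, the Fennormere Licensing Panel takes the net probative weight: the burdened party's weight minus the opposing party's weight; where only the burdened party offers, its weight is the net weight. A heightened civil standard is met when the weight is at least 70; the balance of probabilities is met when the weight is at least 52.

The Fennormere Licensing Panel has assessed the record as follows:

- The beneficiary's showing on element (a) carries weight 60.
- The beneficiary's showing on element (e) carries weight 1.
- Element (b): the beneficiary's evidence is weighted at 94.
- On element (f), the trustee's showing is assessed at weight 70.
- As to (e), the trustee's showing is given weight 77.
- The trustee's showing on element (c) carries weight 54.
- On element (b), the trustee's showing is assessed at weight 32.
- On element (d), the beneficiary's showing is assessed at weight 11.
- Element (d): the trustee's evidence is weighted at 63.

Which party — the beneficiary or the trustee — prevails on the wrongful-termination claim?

At Stage 1 the beneficiary must meet the balance of probabilities (weight is at least 52): on (a) the weight is 60, ≥ 52, so (a) meets the standard; on (b) the weight is 94 less the opposing 32 gives net 62, which does reach 52, so (b) meets the standard.
  All elements met. The burden passes to the trustee.
At Stage 2 the trustee must meet the balance of probabilities (weight is at least 52): on (c) the weight is 54, which does reach 52, so (c) meets the standard; on (d) the weight is 63 less the opposing 11 gives net 52, ≥ 52, so (d) meets the standard.
  Stage 2 is satisfied; the trustee continues to bear the burden.
At Stage 3 the trustee must meet a heightened civil standard (weight is at least 70): on (e) the weight is 77 less the opposing 1 gives net 76, which does reach 70, so (e) meets the standard.
  Stage 3 carried; the burden remains with the trustee.
At Stage 4 the trustee must meet a heightened civil standard (weight is at least 70): on (f) the weight is 70, ≥ 70, so (f) meets the standard.
  All elements met at the final stage.
All stages carried — the trustee prevails.

trustee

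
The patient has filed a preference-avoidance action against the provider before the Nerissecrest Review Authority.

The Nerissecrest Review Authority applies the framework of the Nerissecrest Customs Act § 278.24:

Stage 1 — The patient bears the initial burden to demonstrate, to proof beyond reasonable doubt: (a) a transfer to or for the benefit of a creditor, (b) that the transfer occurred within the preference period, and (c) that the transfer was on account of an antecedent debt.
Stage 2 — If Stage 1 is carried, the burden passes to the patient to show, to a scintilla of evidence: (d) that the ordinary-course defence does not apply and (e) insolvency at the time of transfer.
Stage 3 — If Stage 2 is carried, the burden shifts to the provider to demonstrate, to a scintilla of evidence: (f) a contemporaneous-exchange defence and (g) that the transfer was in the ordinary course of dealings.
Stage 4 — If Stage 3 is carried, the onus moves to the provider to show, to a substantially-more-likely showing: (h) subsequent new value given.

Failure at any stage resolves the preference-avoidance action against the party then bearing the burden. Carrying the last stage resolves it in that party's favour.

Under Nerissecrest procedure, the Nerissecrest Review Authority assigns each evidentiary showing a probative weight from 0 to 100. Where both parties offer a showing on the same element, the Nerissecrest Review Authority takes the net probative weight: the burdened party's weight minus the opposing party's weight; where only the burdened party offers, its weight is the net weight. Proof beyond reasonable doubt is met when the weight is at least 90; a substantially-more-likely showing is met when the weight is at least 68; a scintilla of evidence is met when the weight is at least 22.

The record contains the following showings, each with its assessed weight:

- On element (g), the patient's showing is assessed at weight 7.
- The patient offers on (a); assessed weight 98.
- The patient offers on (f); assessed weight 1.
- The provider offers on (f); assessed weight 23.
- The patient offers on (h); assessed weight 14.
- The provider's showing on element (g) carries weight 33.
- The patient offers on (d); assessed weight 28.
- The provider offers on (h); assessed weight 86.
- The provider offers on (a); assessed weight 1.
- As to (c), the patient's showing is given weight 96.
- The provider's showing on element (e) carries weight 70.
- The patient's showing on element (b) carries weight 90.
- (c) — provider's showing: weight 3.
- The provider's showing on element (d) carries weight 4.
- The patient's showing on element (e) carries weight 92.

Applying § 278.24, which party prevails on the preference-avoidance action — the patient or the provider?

provider

At Stage 1 the patient must meet proof beyond reasonable doubt (weight is at least 90): on (a) the weight is 98 less the opposing 1 gives net 97, ≥ 90, so (a) meets the standard; on (b) the weight is 90, which does reach 90, so (b) meets the standard; on (c) the weight is 96 less the opposing 3 gives net 93, which does reach 90, so (c) meets the standard.
  Stage 1 carried; the burden remains with the patient.
At Stage 2 the patient must meet a scintilla of evidence (weight is at least 22): on (d) the weight is 28 less the opposing 4 gives net 24, which does reach 22, so (d) meets the standard; on (e) the weight is 92 less the opposing 70 gives net 22, which does reach 22, so (e) meets the standard.
  The patient carries Stage 2; the provider now bears the burden.
At Stage 3 the provider must meet a scintilla of evidence (weight is at least 22): on (f) the weight is 23 less the opposing 1 gives net 22, which does reach 22, so (f) meets the standard; on (g) the weight is 33 less the opposing 7 gives net 26, which does reach 22, so (g) meets the standard.
  Stage 3 carried; the burden remains with the provider.
At Stage 4 the provider must meet a substantially-more-likely showing (weight is at least 68): on (h) the weight is 86 less the opposing 14 gives net 72, ≥ 68, so (h) meets the standard.
  The provider carries the last stage.
All stages carried — the provider prevails.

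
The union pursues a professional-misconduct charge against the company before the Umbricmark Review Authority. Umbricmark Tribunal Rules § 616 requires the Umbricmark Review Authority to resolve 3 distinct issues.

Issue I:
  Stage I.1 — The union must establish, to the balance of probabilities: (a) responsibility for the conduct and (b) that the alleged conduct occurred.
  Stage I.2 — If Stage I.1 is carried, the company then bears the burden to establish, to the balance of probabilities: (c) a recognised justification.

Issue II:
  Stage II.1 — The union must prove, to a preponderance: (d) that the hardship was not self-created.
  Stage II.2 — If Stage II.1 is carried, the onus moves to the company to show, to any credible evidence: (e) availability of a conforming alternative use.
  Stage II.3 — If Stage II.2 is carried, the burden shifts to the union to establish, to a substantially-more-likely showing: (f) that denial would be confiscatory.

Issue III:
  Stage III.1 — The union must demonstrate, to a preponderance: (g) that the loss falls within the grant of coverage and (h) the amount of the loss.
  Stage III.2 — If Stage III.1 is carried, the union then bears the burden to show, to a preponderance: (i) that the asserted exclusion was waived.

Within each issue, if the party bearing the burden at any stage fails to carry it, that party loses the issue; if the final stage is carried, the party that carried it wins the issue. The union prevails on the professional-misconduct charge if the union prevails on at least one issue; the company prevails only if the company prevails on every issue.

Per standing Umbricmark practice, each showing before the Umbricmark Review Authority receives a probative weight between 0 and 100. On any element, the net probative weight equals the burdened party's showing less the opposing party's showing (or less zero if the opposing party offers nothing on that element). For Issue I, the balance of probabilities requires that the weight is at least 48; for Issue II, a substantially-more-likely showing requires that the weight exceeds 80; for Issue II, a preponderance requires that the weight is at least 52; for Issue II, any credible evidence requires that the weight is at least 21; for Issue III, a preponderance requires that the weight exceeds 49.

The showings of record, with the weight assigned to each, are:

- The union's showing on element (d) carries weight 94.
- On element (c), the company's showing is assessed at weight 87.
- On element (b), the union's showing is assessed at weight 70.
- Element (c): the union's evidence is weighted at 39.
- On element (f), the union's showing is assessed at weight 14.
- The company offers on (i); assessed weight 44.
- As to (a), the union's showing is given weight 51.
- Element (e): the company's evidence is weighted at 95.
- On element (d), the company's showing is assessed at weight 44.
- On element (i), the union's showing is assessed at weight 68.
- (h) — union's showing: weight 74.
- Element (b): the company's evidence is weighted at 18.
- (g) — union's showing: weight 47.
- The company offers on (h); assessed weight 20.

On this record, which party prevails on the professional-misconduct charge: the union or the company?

— Issue I —
At Stage I.1 the union must meet the balance of probabilities (weight is at least 48): on (a) the weight is 51, ≥ 48, so (a) meets the standard; on (b) the weight is 70 less the opposing 18 gives net 52, which does reach 48, so (b) meets the standard.
  All elements met. The burden passes to the company.
At Stage I.2 the company must meet the balance of probabilities (weight is at least 48): on (c) the weight is 87 less the opposing 39 gives net 48, which does reach 48, so (c) meets the standard.
  The company carries the last stage.
Every stage carried; the company prevails on this issue.
— Issue II —
Stage II.1 — burden on union; standard: a preponderance (weight is at least 52).
    (d): 94 − 44 = 50 < 52 [not met]
  The union does not carry Stage II.1.
The analysis ends at Stage II.1; the company prevails on this issue.
— Issue III —
At Stage III.1 the union must meet a preponderance (weight exceeds 49): on (g) the weight is 47, ≤ 49, so (g) does not meet the standard; on (h) the weight is 74 less the opposing 20 gives net 54, which does exceed 49, so (h) meets the standard.
  Stage III.1 not carried; the union fails its burden.
The analysis ends at Stage III.1; the company prevails on this issue.
Per-issue: Issue I → company; Issue II → company; Issue III → company. The union must prevail on at least one issue; overall, the company prevails.

company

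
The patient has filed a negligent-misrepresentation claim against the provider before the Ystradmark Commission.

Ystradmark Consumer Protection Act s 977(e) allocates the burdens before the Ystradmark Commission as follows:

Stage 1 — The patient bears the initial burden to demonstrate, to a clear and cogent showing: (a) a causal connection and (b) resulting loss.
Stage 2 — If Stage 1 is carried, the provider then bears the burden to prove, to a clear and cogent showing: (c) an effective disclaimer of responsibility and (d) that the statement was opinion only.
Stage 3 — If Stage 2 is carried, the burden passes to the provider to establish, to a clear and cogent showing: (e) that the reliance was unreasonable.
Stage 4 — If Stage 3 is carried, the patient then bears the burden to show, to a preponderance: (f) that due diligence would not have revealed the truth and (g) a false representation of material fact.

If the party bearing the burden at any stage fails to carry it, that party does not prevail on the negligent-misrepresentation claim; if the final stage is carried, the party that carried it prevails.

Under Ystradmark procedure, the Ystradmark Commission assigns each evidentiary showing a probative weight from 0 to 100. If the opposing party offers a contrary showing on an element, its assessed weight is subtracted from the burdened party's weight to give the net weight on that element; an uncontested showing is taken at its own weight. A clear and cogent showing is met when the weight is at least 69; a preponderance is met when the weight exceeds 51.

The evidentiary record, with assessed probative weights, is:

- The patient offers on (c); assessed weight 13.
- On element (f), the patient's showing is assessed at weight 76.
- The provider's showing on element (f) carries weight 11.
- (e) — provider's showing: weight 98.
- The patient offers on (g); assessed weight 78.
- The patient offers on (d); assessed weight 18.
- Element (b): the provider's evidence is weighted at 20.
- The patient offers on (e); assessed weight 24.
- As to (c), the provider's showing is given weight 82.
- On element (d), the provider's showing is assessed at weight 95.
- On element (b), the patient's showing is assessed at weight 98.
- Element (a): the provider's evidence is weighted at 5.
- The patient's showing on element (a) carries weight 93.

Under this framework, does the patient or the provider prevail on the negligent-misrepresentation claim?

patient

Stage 1 — burden on patient; standard: a clear and cogent showing (weight is at least 69).
    (a): 93 − 5 = 88 ≥ 69 [met]
    (b): 98 − 20 = 78 ≥ 69 [met]
  Stage 1 carried; the burden shifts to the provider.
Stage 2 — burden on provider; standard: a clear and cogent showing (weight is at least 69).
    (c): 82 − 13 = 69 ≥ 69 [met]
    (d): 95 − 18 = 77 ≥ 69 [met]
  Stage 2 is satisfied; the provider continues to bear the burden.
Stage 3 — burden on provider; standard: a clear and cogent showing (weight is at least 69).
    (e): 98 − 24 = 74 ≥ 69 [met]
  Stage 3 carried; the burden shifts to the patient.
Stage 4 — burden on patient; standard: a preponderance (weight exceeds 51).
    (f): 76 − 11 = 65 > 51 [met]
    (g): 78 > 51 [met]
  All elements met at the final stage.
Every stage carried; the patient prevails.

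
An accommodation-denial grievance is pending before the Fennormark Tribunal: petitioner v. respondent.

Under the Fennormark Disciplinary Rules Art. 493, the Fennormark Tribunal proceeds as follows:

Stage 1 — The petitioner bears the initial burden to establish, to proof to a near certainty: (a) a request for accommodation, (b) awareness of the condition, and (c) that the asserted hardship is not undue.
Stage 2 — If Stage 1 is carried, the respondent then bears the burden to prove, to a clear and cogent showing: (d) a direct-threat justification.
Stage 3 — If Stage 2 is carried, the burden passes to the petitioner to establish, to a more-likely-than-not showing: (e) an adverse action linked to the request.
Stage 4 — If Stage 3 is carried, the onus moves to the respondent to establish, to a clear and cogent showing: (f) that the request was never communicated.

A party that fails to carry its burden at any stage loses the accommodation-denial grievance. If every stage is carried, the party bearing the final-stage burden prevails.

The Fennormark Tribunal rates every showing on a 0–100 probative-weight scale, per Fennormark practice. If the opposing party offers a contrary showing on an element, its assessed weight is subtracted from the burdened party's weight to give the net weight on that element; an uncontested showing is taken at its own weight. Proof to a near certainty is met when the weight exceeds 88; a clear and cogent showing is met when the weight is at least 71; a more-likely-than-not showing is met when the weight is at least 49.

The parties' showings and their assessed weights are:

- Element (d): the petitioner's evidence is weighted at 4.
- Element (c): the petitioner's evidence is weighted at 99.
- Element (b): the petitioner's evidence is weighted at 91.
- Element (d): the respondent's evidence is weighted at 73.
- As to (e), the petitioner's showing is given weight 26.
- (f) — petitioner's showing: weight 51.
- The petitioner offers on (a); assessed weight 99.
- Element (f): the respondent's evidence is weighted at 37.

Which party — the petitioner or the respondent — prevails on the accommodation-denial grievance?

petitioner

Stage 1 — burden on petitioner; standard: proof to a near certainty (weight exceeds 88).
    (a): 99 > 88 [met]
    (b): 91 > 88 [met]
    (c): 99 > 88 [met]
  The petitioner carries Stage 1; the respondent now bears the burden.
Stage 2 — burden on respondent; standard: a clear and cogent showing (weight is at least 71).
    (d): 73 − 4 = 69 < 71 [not met]
  Stage 2 not carried; the respondent fails its burden.
So the petitioner prevails.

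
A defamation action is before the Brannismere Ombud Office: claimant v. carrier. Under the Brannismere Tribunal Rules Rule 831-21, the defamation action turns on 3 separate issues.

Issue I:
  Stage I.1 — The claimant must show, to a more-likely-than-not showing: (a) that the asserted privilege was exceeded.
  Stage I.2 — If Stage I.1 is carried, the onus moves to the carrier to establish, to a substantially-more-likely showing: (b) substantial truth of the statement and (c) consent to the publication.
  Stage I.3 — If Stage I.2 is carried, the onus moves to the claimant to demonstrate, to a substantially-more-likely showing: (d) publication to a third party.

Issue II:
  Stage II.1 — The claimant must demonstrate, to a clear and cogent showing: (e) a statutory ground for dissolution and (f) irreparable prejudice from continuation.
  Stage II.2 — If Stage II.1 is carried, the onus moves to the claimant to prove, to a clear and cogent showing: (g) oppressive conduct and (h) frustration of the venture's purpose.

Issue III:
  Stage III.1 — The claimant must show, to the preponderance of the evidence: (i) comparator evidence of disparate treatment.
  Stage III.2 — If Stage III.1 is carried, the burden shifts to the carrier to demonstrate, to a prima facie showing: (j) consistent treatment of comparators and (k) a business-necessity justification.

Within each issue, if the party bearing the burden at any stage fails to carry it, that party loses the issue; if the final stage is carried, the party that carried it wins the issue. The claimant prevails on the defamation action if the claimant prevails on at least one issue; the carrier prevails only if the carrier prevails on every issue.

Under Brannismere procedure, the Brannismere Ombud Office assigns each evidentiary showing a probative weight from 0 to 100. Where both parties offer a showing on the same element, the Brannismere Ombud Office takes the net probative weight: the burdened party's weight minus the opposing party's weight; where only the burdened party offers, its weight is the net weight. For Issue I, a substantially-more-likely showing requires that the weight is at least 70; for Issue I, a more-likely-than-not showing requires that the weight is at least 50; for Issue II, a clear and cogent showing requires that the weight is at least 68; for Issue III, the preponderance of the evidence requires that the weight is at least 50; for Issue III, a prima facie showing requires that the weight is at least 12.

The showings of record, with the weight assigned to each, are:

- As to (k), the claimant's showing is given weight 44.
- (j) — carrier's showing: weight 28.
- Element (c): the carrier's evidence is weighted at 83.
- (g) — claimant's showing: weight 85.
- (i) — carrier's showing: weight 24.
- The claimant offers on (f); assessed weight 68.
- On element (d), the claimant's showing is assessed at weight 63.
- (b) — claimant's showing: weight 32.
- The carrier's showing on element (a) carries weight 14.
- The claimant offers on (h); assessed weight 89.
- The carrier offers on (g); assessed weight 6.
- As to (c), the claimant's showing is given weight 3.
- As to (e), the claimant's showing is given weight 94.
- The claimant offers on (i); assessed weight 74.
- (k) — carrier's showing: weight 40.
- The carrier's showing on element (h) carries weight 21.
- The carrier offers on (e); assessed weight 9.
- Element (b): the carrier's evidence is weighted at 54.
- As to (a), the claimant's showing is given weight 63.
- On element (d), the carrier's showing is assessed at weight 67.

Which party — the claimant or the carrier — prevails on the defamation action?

— Issue I —
Stage I.1 (claimant, a more-likely-than-not showing, weight is at least 50): (a) net 63−14=49 < 50 — fails.
  The claimant does not carry Stage I.1.
The analysis ends at Stage I.1; the carrier prevails on this issue.
— Issue II —
Stage II.1 (claimant, a clear and cogent showing, weight is at least 68): (e) net 94−9=85 ≥ 68 — meets; (f) 68 ≥ 68 — meets.
  Stage II.1 is satisfied; the claimant continues to bear the burden.
Stage II.2 (claimant, a clear and cogent showing, weight is at least 68): (g) net 85−6=79 ≥ 68 — meets; (h) net 89−21=68 ≥ 68 — meets.
  The claimant carries the last stage.
Every stage carried; the claimant prevails on this issue.
— Issue III —
At Stage III.1 the claimant must meet the preponderance of the evidence (weight is at least 50): on (i) the weight is 74 less the opposing 24 gives net 50, which does reach 50, so (i) meets the standard.
  The claimant carries Stage III.1; the carrier now bears the burden.
At Stage III.2 the carrier must meet a prima facie showing (weight is at least 12): on (j) the weight is 28, which does reach 12, so (j) meets the standard; on (k) the weight is 40 less the opposing 44 gives net -4, which does not reach 12, so (k) does not meet the standard.
  Not every element is met, so the carrier fails to carry Stage III.2.
So the claimant prevails on this issue.
Per-issue: Issue I → carrier; Issue II → claimant; Issue III → claimant. The claimant must prevail on at least one issue; overall, the claimant prevails.

claimant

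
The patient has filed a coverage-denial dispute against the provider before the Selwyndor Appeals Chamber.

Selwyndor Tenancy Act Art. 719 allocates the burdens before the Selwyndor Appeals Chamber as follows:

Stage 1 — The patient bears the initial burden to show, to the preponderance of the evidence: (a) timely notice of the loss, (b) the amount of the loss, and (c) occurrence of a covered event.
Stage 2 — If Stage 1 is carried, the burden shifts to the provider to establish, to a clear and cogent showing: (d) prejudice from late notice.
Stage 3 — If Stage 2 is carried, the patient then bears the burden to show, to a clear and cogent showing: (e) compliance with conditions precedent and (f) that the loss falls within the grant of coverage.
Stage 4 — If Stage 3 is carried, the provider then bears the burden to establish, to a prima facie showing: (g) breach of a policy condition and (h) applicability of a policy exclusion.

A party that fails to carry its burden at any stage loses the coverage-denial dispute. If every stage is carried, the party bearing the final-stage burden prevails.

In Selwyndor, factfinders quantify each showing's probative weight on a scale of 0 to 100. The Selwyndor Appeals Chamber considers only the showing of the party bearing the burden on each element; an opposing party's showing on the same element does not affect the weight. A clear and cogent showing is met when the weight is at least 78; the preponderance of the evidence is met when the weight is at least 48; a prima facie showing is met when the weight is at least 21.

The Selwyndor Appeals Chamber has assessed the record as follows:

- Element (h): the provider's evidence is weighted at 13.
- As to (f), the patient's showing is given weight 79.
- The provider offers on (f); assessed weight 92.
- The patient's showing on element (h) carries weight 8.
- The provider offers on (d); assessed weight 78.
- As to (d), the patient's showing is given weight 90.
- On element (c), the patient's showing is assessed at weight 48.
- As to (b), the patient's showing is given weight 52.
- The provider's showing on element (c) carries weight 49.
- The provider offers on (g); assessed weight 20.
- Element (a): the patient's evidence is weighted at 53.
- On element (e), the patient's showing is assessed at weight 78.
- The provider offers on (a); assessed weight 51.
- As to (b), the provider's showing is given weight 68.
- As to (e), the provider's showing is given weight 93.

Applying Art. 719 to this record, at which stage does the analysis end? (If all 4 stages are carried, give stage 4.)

Stage 1 — burden on patient; standard: the preponderance of the evidence (weight is at least 48).
    (a): 53 (provider's 51 disregarded) ≥ 48 [met]
    (b): 52 (provider's 68 disregarded) ≥ 48 [met]
    (c): 48 (provider's 49 disregarded) ≥ 48 [met]
  Stage 1 is satisfied; the onus moves to the provider.
Stage 2 — burden on provider; standard: a clear and cogent showing (weight is at least 78).
    (d): 78 (patient's 90 disregarded) ≥ 78 [met]
  Stage 2 is satisfied; the onus moves to the patient.
Stage 3 — burden on patient; standard: a clear and cogent showing (weight is at least 78).
    (e): 78 (provider's 93 disregarded) ≥ 78 [met]
    (f): 79 (provider's 92 disregarded) ≥ 78 [met]
  Stage 3 is satisfied; the onus moves to the provider.
Stage 4 — burden on provider; standard: a prima facie showing (weight is at least 21).
    (g): 20 < 21 [not met]
    (h): 13 (patient's 8 disregarded) < 21 [not met]
  Stage 4 not carried; the provider fails its burden.
The patient prevails.

stage 4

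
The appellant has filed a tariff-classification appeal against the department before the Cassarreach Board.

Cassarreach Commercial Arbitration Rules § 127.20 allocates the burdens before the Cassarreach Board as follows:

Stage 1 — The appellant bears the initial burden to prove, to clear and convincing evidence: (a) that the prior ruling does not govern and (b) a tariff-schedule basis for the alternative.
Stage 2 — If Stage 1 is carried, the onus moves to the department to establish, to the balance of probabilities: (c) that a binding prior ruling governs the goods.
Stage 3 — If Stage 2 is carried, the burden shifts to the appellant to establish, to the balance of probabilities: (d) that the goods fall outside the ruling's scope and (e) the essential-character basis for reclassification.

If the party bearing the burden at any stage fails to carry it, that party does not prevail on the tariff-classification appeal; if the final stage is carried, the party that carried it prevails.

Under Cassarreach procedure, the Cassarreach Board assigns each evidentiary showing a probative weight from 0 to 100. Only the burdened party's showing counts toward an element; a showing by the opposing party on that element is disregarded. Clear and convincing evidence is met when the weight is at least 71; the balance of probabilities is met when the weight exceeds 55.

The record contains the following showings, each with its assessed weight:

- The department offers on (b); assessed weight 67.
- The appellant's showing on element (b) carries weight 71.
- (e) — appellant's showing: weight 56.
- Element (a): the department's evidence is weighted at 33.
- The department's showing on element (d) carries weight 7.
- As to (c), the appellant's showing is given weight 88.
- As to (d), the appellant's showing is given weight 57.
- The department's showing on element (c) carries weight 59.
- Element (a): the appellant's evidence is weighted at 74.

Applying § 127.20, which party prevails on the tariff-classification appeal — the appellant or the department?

appellant

Stage 1 — burden on appellant; standard: clear and convincing evidence (weight is at least 71).
    (a): 74 (department's 33 disregarded) ≥ 71 [met]
    (b): 71 (department's 67 disregarded) ≥ 71 [met]
  Stage 1 carried; the burden shifts to the department.
Stage 2 — burden on department; standard: the balance of probabilities (weight exceeds 55).
    (c): 59 (appellant's 88 disregarded) > 55 [met]
  The department carries Stage 2; the appellant now bears the burden.
Stage 3 — burden on appellant; standard: the balance of probabilities (weight exceeds 55).
    (d): 57 (department's 7 disregarded) > 55 [met]
    (e): 56 > 55 [met]
  The appellant carries the last stage.
Every stage carried; the appellant prevails.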